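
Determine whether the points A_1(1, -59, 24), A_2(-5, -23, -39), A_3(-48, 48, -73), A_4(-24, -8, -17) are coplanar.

The four points are coplanar iff the 3×3 determinant with rows A_1A_2, A_1A_3, A_1A_4 is zero.
Rows: (-6, 36, -63), (-49, 107, -97), (-25, 51, -41).
Expanding along the first row: (-6)(560) − (36)(-416) + (-63)(176) = 528.
Nonzero ⇒ not coplanar.

No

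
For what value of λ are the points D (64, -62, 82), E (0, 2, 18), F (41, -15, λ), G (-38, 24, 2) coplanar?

26

Normal to plane DEG: n = (384, 1408, 1024); plane equation n·P = 21248.
Requiring n·F = 21248: (1024)λ + (-5376) = 21248.
So λ = 26.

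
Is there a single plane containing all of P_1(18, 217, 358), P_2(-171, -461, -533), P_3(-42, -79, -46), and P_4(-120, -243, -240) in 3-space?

With P_1 as base: P_1P_2 = (-189, -678, -891), P_1P_3 = (-60, -296, -404), P_1P_4 = (-138, -460, -598).
P_1P_3 × P_1P_4 = (-8832, 19872, -13248).
P_1P_2 · (P_1P_3 × P_1P_4) = 0.
The scalar triple product vanishes, so the four points are coplanar.

Yes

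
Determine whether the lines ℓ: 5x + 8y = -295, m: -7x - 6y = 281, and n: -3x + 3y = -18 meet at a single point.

Lines aᵢx + bᵢy = cᵢ with pairwise distinct directions are concurrent exactly when det[aᵢ bᵢ cᵢ] = 0.
Here the determinant is 78.
Nonzero, so no common point exists.

No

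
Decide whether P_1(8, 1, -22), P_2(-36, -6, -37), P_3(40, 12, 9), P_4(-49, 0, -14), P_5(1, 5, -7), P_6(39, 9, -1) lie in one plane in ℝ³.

Yes

The plane through P_1, P_2, P_3 has normal n = P_1P_2 × P_1P_3 = (-52, 884, -260) and equation n·P = 6188.
Checking the remaining points: n·P_4 = 6188, n·P_5 = 6188, n·P_6 = 6188.
All equal 6188, so all 6 points lie in one plane.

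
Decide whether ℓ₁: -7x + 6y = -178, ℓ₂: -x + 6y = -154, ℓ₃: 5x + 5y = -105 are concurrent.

Intersecting ℓ₁ and ℓ₂: solving the 2×2 system gives (x, y) = (4, -25).
Substitute into ℓ₃: (5)(4) + (5)(-25) = -105.
This equals -105, so (4, -25) lies on all three lines and they are concurrent.

Yes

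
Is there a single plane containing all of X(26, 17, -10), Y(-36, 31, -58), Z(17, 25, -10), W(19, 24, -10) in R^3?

With X as base: XY = (-62, 14, -48), XZ = (-9, 8, 0), XW = (-7, 7, 0).
XZ × XW = (0, 0, -7).
XY · (XZ × XW) = 336.
Since 336 ≠ 0, the four points are not coplanar.

No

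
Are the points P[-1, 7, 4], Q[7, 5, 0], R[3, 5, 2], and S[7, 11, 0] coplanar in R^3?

With P as base: PQ = (8, -2, -4), PR = (4, -2, -2), PS = (8, 4, -4).
PR × PS = (16, 0, 32).
PQ · (PR × PS) = 0.
The scalar triple product vanishes, so the four points are coplanar.

Yes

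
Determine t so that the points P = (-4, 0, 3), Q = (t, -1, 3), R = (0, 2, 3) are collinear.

-6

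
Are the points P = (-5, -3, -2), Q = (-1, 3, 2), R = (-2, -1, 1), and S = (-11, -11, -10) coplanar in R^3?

No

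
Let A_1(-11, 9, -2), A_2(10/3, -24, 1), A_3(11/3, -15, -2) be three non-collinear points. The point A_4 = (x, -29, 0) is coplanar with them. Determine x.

25/3

Coplanarity requires A_1A_2 · (A_1A_3 × A_1A_4) = 0.
A_1A_2 = (43/3, -33, 3), A_1A_3 = (44/3, -24, 0); the triple product is linear in x with coefficient 72 and constant term -600.
Setting it to zero: x = 25/3.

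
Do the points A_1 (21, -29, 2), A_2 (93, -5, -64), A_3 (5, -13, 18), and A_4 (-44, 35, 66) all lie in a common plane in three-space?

No

The four points are coplanar iff the 3×3 determinant with rows A_1A_2, A_1A_3, A_1A_4 is zero.
Rows: (72, 24, -66), (-16, 16, 16), (-65, 64, 64).
Expanding along the first row: (72)(0) − (24)(16) + (-66)(16) = -1440.
Nonzero ⇒ not coplanar.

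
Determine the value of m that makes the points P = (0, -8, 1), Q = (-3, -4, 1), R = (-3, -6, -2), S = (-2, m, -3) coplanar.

-8

Coplanarity ⇔ det[PQ; PR; PS] = 0.
Expanding, this is linear in m: (-9)m + (-72) = 0.
So m = -8.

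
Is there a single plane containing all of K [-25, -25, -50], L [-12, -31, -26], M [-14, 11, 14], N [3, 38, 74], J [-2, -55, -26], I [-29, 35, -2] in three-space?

The plane through K, L, M has normal n = KL × KM = (-1248, -568, 534) and equation n·P = 18700.
Checking the remaining points: n·N = 14188, n·J = 19852, n·I = 15244.
Since n·N = 14188 ≠ 18700, N is off the plane and the points are not all coplanar.

No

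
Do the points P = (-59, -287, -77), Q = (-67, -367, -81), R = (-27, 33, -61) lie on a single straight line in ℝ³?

PQ = (-8, -80, -4), PR = (32, 320, 16).
PQ × PR = (0, 0, 0).
The cross product vanishes, so the three points are collinear.

Yes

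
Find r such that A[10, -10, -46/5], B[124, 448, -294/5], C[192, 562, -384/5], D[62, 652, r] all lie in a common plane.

The points are coplanar iff AB · (AC × AD) = 0.
Expanding, this is linear in r: (-18148)r + (-5879952/5) = 0.
So r = -324/5.

-324/5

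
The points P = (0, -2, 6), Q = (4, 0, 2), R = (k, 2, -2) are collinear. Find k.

8

Direction PQ = (4, 2, -4). From the y-coordinate of R, the parameter along the line is τ = (2 − (-2))/2 = 2.
Then k = 0 + 2·(4) = 8.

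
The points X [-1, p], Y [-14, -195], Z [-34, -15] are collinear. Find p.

-312

Collinearity: (X − Y) must be parallel to (Z − Y) = (-20, 180).
Cross-multiplying the components: (p − (-195))·(-20) = (13)·(180).
Solving gives p = -312.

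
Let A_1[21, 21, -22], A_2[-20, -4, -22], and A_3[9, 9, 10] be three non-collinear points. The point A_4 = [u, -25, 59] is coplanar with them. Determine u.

A normal to the plane is n = A_1A_2 × A_1A_3 = (-800, 1312, 192).
A_4 lies in the plane iff n · A_1A_4 = 0.
This gives (-800)u + (-28000) = 0, so u = -35.

-35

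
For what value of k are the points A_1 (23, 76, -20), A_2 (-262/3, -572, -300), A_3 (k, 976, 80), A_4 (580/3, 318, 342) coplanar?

Normal to plane A_1A_2A_4: n = (-166816, -23258/3, 251026/3); plane equation n·P = -18298432/3.
Requiring n·A_3 = -18298432/3: (-166816)k + (-872576) = -18298432/3.
So k = 94/3.

94/3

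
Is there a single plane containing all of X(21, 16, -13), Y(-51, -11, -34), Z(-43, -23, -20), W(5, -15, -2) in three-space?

No

A normal to the plane through X, Y, Z is n = XY × XZ = (-630, 840, 1080).
The plane has equation n·P = -13830. For W: n·W = -17910.
-17910 ≠ -13830, so W is off the plane.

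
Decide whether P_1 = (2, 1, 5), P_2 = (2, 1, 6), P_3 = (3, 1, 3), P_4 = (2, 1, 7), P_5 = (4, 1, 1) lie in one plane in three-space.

Yes

The plane through P_1, P_2, P_3 has normal n = P_1P_2 × P_1P_3 = (0, 1, 0) and equation n·P = 1.
Checking the remaining points: n·P_4 = 1, n·P_5 = 1.
All equal 1, so all 5 points lie in one plane.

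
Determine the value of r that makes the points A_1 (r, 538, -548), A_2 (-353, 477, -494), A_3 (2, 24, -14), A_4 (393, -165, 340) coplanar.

The points are coplanar iff A_1A_2 · (A_1A_3 × A_1A_4) = 0.
Expanding, this is linear in r: (69642)r + (26742528) = 0.
So r = -384.

-384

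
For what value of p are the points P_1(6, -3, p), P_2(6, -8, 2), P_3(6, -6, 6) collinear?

12

Collinearity requires P_1P_2 × P_1P_3 = 0; each component is linear in p.
The x-component gives (2)p + (-24) = 0, so p = 12.
The remaining components then also vanish.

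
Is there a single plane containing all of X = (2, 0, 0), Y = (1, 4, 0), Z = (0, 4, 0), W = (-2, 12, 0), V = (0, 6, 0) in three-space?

Yes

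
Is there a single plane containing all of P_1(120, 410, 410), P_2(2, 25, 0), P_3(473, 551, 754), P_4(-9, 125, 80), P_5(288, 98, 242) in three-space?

No

The plane through P_1, P_2, P_3 has normal n = P_1P_2 × P_1P_3 = (-74630, -104138, 119267) and equation n·P = -2752710.
Checking the remaining points: n·P_4 = -2804220, n·P_5 = -2836350.
Since n·P_4 = -2804220 ≠ -2752710, P_4 is off the plane and the points are not all coplanar.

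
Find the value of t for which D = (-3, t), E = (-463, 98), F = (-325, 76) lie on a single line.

Collinearity: (D − E) must be parallel to (F − E) = (138, -22).
Cross-multiplying the components: (t − 98)·(138) = (460)·(-22).
Solving gives t = 74/3.

74/3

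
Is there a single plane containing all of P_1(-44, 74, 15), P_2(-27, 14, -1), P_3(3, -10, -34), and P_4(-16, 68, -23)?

With P_1 as base: P_1P_2 = (17, -60, -16), P_1P_3 = (47, -84, -49), P_1P_4 = (28, -6, -38).
P_1P_3 × P_1P_4 = (2898, 414, 2070).
P_1P_2 · (P_1P_3 × P_1P_4) = -8694.
Since -8694 ≠ 0, the four points are not coplanar.

No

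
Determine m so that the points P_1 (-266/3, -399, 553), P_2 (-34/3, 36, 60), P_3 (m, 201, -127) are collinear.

18

Collinearity requires P_1P_2 × P_1P_3 = 0; each component is linear in m.
The y-component gives (-493)m + (8874) = 0, so m = 18.
The remaining components then also vanish.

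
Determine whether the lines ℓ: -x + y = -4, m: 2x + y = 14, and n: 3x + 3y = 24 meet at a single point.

Yes

Intersecting ℓ and m: solving the 2×2 system gives (x, y) = (6, 2).
Substitute into n: (3)(6) + (3)(2) = 24.
This equals 24, so (6, 2) lies on all three lines and they are concurrent.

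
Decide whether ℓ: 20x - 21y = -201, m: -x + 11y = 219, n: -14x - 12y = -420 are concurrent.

Yes

Intersecting ℓ and m: solving the 2×2 system gives (x, y) = (12, 21).
Substitute into n: (-14)(12) + (-12)(21) = -420.
This equals -420, so (12, 21) lies on all three lines and they are concurrent.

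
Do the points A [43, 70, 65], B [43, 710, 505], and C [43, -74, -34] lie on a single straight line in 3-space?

Yes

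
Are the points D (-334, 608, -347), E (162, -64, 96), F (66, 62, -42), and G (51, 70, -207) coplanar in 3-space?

A normal to the plane through D, E, F is n = DE × DF = (36918, 25920, -2016).
The plane has equation n·P = 4128300. For G: n·G = 4114530.
4114530 ≠ 4128300, so G is off the plane.

No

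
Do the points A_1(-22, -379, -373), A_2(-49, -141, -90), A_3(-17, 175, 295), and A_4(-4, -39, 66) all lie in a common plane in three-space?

The four points are coplanar iff the 3×3 determinant with rows A_1A_2, A_1A_3, A_1A_4 is zero.
Rows: (-27, 238, 283), (5, 554, 668), (18, 340, 439).
Expanding along the first row: (-27)(16086) − (238)(-9829) + (283)(-8272) = -435996.
Nonzero ⇒ not coplanar.

No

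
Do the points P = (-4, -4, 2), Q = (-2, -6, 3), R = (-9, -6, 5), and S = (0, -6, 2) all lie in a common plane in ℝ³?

No

A normal to the plane through P, Q, R is n = PQ × PR = (-4, -11, -14).
The plane has equation n·X = 32. For S: n·S = 38.
38 ≠ 32, so S is off the plane.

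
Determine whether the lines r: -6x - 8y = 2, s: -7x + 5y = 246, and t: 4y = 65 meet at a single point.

The three lines meet at one point iff the augmented coefficient matrix [aᵢ bᵢ cᵢ] has rank < 3, i.e. its determinant vanishes.
Here the determinant is 258.
Nonzero, so no common point exists.

No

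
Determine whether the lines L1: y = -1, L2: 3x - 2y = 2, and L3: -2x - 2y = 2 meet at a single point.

Intersecting L1 and L2: solving the 2×2 system gives (x, y) = (0, -1).
Substitute into L3: (-2)(0) + (-2)(-1) = 2.
This equals 2, so (0, -1) lies on all three lines and they are concurrent.

Yes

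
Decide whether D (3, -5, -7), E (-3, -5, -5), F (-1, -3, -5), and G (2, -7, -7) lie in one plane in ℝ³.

No

The four points are coplanar iff the 3×3 determinant with rows DE, DF, DG is zero.
Rows: (-6, 0, 2), (-4, 2, 2), (-1, -2, 0).
Expanding along the first row: (-6)(4) − (0)(2) + (2)(10) = -4.
Nonzero ⇒ not coplanar.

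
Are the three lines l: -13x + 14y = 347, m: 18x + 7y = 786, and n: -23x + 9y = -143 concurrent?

Yes

Intersecting l and m: solving the 2×2 system gives (x, y) = (25, 48).
Substitute into n: (-23)(25) + (9)(48) = -143.
This equals -143, so (25, 48) lies on all three lines and they are concurrent.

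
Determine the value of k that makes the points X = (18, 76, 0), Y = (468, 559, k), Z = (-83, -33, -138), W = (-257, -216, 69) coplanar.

369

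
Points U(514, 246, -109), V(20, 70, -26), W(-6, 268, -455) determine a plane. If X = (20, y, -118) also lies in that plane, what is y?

Coplanarity requires UV · (UW × UX) = 0.
UV = (-494, -176, 83), UW = (-520, 22, -346); the triple product is linear in y with coefficient -214084 and constant term 24405576.
Setting it to zero: y = 114.

114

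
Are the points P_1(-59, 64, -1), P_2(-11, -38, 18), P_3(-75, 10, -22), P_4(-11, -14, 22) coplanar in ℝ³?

Yes

A normal to the plane through P_1, P_2, P_3 is n = P_1P_2 × P_1P_3 = (3168, 704, -4224).
The plane has equation n·P = -137632. For P_4: n·P_4 = -137632.
Equal, so P_4 lies in the plane and all four are coplanar.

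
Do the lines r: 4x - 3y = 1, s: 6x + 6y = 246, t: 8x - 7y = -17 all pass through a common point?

Lines aᵢx + bᵢy = cᵢ with pairwise distinct directions are concurrent exactly when det[aᵢ bᵢ cᵢ] = 0.
Here the determinant is 180.
Nonzero, so no common point exists.

No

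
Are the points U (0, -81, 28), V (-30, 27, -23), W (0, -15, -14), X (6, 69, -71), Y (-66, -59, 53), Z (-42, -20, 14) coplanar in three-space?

Yes

The plane through U, V, W has normal n = UV × UW = (-1170, -1260, -1980) and equation n·P = 46620.
Checking the remaining points: n·X = 46620, n·Y = 46620, n·Z = 46620.
All equal 46620, so all 6 points lie in one plane.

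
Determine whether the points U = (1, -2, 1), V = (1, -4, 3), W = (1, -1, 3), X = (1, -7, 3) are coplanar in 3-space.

Yes

The four points are coplanar iff the 3×3 determinant with rows UV, UW, UX is zero.
Rows: (0, -2, 2), (0, 1, 2), (0, -5, 2).
Expanding along the first row: (0)(12) − (-2)(0) + (2)(0) = 0.
Zero determinant ⇒ coplanar.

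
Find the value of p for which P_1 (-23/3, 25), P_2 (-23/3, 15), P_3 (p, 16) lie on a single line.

-23/3

The three points are collinear iff det[P_1P_2; P_1P_3] = 0.
This determinant is linear in p: (10)p + (230/3) = 0, so p = -23/3.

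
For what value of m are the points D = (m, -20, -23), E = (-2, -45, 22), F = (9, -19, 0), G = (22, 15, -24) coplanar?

31/2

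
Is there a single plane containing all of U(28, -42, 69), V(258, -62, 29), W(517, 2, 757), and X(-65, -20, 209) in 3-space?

A normal to the plane through U, V, W is n = UV × UW = (-12000, -177800, 19900).
The plane has equation n·P = 8504700. For X: n·X = 8495100.
8495100 ≠ 8504700, so X is off the plane.

No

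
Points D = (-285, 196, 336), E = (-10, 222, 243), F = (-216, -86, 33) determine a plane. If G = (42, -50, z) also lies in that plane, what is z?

-43

A normal to the plane is n = DE × DF = (-34104, 76908, -79344).
G lies in the plane iff n · DG = 0.
This gives (-79344)z + (-3411792) = 0, so z = -43.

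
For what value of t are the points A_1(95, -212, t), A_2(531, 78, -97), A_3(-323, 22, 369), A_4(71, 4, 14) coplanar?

-694

Coplanarity ⇔ det[A_1A_2; A_1A_3; A_1A_4] = 0.
Expanding, this is linear in t: (-37436)t + (-25980584) = 0.
So t = -694.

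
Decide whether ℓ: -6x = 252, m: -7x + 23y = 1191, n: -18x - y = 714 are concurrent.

Intersecting ℓ and m: solving the 2×2 system gives (x, y) = (-42, 39).
Substitute into n: (-18)(-42) + (-1)(39) = 717.
But n requires 714 ≠ 717, so the three lines have no common point.

No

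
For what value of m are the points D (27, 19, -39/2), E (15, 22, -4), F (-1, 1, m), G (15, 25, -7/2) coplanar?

25/2

Coplanarity ⇔ det[DE; DF; DG] = 0.
Expanding, this is linear in m: (36)m + (-450) = 0.
So m = 25/2.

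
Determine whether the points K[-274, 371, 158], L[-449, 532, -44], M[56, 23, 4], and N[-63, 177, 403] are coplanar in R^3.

The four points are coplanar iff the 3×3 determinant with rows KL, KM, KN is zero.
Rows: (-175, 161, -202), (330, -348, -154), (211, -194, 245).
Expanding along the first row: (-175)(-115136) − (161)(113344) + (-202)(9408) = 0.
Zero determinant ⇒ coplanar.

Yes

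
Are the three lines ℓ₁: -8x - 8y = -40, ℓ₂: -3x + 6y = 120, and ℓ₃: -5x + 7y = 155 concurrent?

Yes

Intersecting ℓ₁ and ℓ₂: solving the 2×2 system gives (x, y) = (-10, 15).
Substitute into ℓ₃: (-5)(-10) + (7)(15) = 155.
This equals 155, so (-10, 15) lies on all three lines and they are concurrent.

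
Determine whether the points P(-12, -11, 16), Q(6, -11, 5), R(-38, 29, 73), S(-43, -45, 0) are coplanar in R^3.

Yes

With P as base: PQ = (18, 0, -11), PR = (-26, 40, 57), PS = (-31, -34, -16).
PR × PS = (1298, -2183, 2124).
PQ · (PR × PS) = 0.
The scalar triple product vanishes, so the four points are coplanar.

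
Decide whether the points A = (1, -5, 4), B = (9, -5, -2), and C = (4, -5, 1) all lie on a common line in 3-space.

No

AB = (8, 0, -6), AC = (3, 0, -3).
AB × AC = (0, 6, 0).
The cross product is nonzero, so the points do not lie on one line.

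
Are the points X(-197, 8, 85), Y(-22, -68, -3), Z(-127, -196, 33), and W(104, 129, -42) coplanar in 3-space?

Yes

The four points are coplanar iff the 3×3 determinant with rows XY, XZ, XW is zero.
Rows: (175, -76, -88), (70, -204, -52), (301, 121, -127).
Expanding along the first row: (175)(32200) − (-76)(6762) + (-88)(69874) = 0.
Zero determinant ⇒ coplanar.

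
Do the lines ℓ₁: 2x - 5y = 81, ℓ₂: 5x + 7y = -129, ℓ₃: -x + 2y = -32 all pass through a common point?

Intersecting ℓ₁ and ℓ₂: solving the 2×2 system gives (x, y) = (-2, -17).
Substitute into ℓ₃: (-1)(-2) + (2)(-17) = -32.
This equals -32, so (-2, -17) lies on all three lines and they are concurrent.

Yes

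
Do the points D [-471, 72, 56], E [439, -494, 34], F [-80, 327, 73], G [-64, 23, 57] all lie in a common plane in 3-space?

With D as base: DE = (910, -566, -22), DF = (391, 255, 17), DG = (407, -49, 1).
DF × DG = (1088, 6528, -122944).
DE · (DF × DG) = 0.
The scalar triple product vanishes, so the four points are coplanar.

Yes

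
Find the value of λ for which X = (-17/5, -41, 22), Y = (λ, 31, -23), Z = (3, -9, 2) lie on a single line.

11

Collinearity requires XY × XZ = 0; each component is linear in λ.
The y-component gives (20)λ + (-220) = 0, so λ = 11.
The remaining components then also vanish.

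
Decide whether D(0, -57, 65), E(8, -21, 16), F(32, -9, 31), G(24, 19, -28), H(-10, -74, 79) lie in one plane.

The plane through D, E, F has normal n = DE × DF = (1128, -1296, -768) and equation n·P = 23952.
Checking the remaining points: n·G = 23952, n·H = 23952.
All equal 23952, so all 5 points lie in one plane.

Yes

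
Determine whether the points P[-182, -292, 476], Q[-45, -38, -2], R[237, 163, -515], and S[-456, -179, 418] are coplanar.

No

The four points are coplanar iff the 3×3 determinant with rows PQ, PR, PS is zero.
Rows: (137, 254, -478), (419, 455, -991), (-274, 113, -58).
Expanding along the first row: (137)(85593) − (254)(-295836) + (-478)(172017) = 4644459.
Nonzero ⇒ not coplanar.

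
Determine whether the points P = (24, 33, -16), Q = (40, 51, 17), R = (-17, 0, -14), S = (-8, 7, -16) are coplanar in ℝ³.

With P as base: PQ = (16, 18, 33), PR = (-41, -33, 2), PS = (-32, -26, 0).
PR × PS = (52, -64, 10).
PQ · (PR × PS) = 10.
Since 10 ≠ 0, the four points are not coplanar.

No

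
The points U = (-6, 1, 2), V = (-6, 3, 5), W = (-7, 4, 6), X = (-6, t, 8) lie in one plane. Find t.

Normal to plane UVW: n = (-1, -3, 2); plane equation n·P = 7.
Requiring n·X = 7: (-3)t + (22) = 7.
So t = 5.

5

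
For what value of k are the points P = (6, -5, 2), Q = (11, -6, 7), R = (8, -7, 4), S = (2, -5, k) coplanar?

The points are coplanar iff PQ · (PR × PS) = 0.
Expanding, this is linear in k: (-8)k + (-16) = 0.
So k = -2.

-2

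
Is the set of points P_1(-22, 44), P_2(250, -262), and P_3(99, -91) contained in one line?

P_1P_2 = (272, -306), P_1P_3 = (121, -135).
Twice the signed area of △P_1P_2P_3 is (272)(-135) − (-306)(121) = 306.
The area is nonzero, so the three points are not collinear.

No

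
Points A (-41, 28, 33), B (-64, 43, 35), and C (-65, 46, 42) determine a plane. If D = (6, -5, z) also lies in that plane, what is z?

22

Coplanarity requires AB · (AC × AD) = 0.
AB = (-23, 15, 2), AC = (-24, 18, 9); the triple product is linear in z with coefficient -54 and constant term 1188.
Setting it to zero: z = 22.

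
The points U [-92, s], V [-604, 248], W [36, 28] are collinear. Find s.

Collinearity: (U − V) must be parallel to (W − V) = (640, -220).
Cross-multiplying the components: (s − 248)·(640) = (512)·(-220).
Solving gives s = 72.

72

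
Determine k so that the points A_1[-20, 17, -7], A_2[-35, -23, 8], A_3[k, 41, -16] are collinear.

-11

Direction A_1A_2 = (-15, -40, 15). From the y-coordinate of A_3, the parameter along the line is τ = (41 − 17)/(-40) = -3/5.
Then k = (-20) + (-3/5)·(-15) = -11.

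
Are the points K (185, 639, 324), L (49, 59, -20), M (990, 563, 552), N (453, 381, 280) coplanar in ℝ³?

Yes

A normal to the plane through K, L, M is n = KL × KM = (-158384, -245912, 477236).
The plane has equation n·P = -31814344. For N: n·N = -31814344.
Equal, so N lies in the plane and all four are coplanar.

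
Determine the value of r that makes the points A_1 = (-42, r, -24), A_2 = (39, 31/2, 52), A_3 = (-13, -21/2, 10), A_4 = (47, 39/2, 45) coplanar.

Coplanarity ⇔ det[A_1A_2; A_1A_3; A_1A_4] = 0.
Expanding, this is linear in r: (700)r + (17500) = 0.
So r = -25.

-25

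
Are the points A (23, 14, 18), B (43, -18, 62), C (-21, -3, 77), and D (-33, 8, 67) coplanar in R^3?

No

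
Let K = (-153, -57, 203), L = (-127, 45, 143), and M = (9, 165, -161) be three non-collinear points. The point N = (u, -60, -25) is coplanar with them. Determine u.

Coplanarity requires KL · (KM × KN) = 0.
KL = (26, 102, -60), KM = (162, 222, -364); the triple product is linear in u with coefficient -23808 and constant term -1190400.
Setting it to zero: u = -50.

-50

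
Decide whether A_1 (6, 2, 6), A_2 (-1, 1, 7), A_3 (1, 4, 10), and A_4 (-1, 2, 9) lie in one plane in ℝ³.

No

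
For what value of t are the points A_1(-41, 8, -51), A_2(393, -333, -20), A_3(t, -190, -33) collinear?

211

Direction A_1A_2 = (434, -341, 31). From the y-coordinate of A_3, the parameter along the line is τ = (-190 − 8)/(-341) = 18/31.
Then t = (-41) + 18/31·(434) = 211.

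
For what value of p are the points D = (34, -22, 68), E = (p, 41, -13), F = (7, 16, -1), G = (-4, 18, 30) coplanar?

Normal to plane DFG: n = (1316, 1596, 364); plane equation n·P = 34384.
Requiring n·E = 34384: (1316)p + (60704) = 34384.
So p = -20.

-20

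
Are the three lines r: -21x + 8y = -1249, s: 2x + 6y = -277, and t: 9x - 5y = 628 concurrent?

Intersecting r and s: solving the 2×2 system gives (x, y) = (2639/71, -8315/142).
Substitute into t: (9)(2639/71) + (-5)(-8315/142) = 89077/142.
But t requires 628 ≠ 89077/142, so the three lines have no common point.

No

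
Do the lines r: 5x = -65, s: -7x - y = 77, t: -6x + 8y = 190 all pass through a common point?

The three lines meet at one point iff the augmented coefficient matrix [aᵢ bᵢ cᵢ] has rank < 3, i.e. its determinant vanishes.
Here the determinant is 0.
It vanishes, so the lines are concurrent at (-13, 14).

Yes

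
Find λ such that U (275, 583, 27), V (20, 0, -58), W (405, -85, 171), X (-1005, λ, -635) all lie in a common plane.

Normal to plane UVW: n = (-140732, 25670, 246130); plane equation n·P = -17090180.
Requiring n·X = -17090180: (25670)λ + (-14856890) = -17090180.
So λ = -87.

-87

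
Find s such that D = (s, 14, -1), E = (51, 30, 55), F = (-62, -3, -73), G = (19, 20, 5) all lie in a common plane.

-5

Coplanarity ⇔ det[DE; DF; DG] = 0.
Expanding, this is linear in s: (-370)s + (-1850) = 0.
So s = -5.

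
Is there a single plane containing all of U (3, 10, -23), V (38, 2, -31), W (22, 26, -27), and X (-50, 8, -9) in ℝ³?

No

The four points are coplanar iff the 3×3 determinant with rows UV, UW, UX is zero.
Rows: (35, -8, -8), (19, 16, -4), (-53, -2, 14).
Expanding along the first row: (35)(216) − (-8)(54) + (-8)(810) = 1512.
Nonzero ⇒ not coplanar.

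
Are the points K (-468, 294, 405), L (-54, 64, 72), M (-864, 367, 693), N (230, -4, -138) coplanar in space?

A normal to the plane through K, L, M is n = KL × KM = (-41931, 12636, -60858).
The plane has equation n·P = -1308798. For N: n·N = -1296270.
-1296270 ≠ -1308798, so N is off the plane.

No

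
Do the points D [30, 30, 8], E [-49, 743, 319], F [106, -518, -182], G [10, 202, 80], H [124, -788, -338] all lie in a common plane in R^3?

Yes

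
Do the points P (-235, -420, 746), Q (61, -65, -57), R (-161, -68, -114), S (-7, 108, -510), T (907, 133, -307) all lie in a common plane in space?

Yes

The plane through P, Q, R has normal n = PQ × PR = (-22644, 195138, 77922) and equation n·X = -18506808.
Checking the remaining points: n·S = -18506808, n·T = -18506808.
All equal -18506808, so all 5 points lie in one plane.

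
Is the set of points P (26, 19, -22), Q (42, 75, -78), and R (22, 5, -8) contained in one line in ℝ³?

Yes

PQ = (16, 56, -56), PR = (-4, -14, 14).
PQ × PR = (0, 0, 0).
The cross product vanishes, so the three points are collinear.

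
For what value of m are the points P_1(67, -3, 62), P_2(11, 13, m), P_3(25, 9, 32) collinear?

22

Direction P_1P_3 = (-42, 12, -30). From the x-coordinate of P_2, the parameter along the line is τ = (11 − 67)/(-42) = 4/3.
Then m = 62 + 4/3·(-30) = 22.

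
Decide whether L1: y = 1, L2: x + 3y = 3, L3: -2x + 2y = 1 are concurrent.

Intersecting L1 and L2: solving the 2×2 system gives (x, y) = (0, 1).
Substitute into L3: (-2)(0) + (2)(1) = 2.
But L3 requires 1 ≠ 2, so the three lines have no common point.

No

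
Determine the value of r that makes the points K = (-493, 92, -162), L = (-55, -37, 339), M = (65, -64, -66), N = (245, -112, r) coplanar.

Coplanarity ⇔ det[KL; KM; KN] = 0.
Expanding, this is linear in r: (3654)r + (679644) = 0.
So r = -186.

-186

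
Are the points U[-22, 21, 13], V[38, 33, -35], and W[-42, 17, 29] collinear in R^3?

UV = (60, 12, -48), UW = (-20, -4, 16).
UV × UW = (0, 0, 0).
The cross product vanishes, so the three points are collinear.

Yes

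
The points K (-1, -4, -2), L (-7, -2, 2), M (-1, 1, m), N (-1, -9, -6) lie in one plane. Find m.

The points are coplanar iff KL · (KM × KN) = 0.
Expanding, this is linear in m: (-30)m + (60) = 0.
So m = 2.

2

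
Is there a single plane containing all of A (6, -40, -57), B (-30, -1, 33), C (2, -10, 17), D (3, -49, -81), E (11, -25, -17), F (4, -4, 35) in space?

No

The plane through A, B, C has normal n = AB × AC = (186, 2304, -924) and equation n·P = -38376.
Checking the remaining points: n·D = -37494, n·E = -39846, n·F = -40812.
Since n·D = -37494 ≠ -38376, D is off the plane and the points are not all coplanar.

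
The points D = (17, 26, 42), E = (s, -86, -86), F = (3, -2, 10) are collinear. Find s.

-39

Collinearity requires DE × DF = 0; each component is linear in s.
The y-component gives (32)s + (1248) = 0, so s = -39.
The remaining components then also vanish.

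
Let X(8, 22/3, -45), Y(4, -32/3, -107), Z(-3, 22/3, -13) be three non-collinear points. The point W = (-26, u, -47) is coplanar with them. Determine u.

Coplanarity requires XY · (XZ × XW) = 0.
XY = (-4, -18, -62), XZ = (-11, 0, 32); the triple product is linear in u with coefficient 810 and constant term 14040.
Setting it to zero: u = -52/3.

-52/3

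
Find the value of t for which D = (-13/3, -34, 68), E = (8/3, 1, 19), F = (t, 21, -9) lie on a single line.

Direction DE = (7, 35, -49). From the y-coordinate of F, the parameter along the line is τ = (21 − (-34))/35 = 11/7.
Then t = (-13/3) + 11/7·(7) = 20/3.

20/3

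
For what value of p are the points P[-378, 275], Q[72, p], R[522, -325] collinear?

-25

The three points are collinear iff det[PQ; PR] = 0.
This determinant is linear in p: (-900)p + (-22500) = 0, so p = -25.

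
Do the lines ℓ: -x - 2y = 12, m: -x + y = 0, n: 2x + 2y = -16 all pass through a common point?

Yes

Lines aᵢx + bᵢy = cᵢ with pairwise distinct directions are concurrent exactly when det[aᵢ bᵢ cᵢ] = 0.
Here the determinant is 0.
It vanishes, so the lines are concurrent at (-4, -4).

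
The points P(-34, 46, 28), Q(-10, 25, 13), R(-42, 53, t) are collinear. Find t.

33

Collinearity requires PQ × PR = 0; each component is linear in t.
The x-component gives (-21)t + (693) = 0, so t = 33.
The remaining components then also vanish.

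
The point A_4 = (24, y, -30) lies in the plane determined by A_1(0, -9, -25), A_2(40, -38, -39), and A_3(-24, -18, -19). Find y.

11

Coplanarity requires A_1A_2 · (A_1A_3 × A_1A_4) = 0.
A_1A_2 = (40, -29, -14), A_1A_3 = (-24, -9, 6); the triple product is linear in y with coefficient 96 and constant term -1056.
Setting it to zero: y = 11.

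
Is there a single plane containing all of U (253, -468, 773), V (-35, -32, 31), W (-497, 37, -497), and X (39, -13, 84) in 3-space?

Yes

A normal to the plane through U, V, W is n = UV × UW = (-179010, 190740, 181560).
The plane has equation n·P = 5790030. For X: n·X = 5790030.
Equal, so X lies in the plane and all four are coplanar.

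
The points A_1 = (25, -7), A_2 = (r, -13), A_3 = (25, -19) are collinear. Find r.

The three points are collinear iff det[A_1A_2; A_1A_3] = 0.
This determinant is linear in r: (-12)r + (300) = 0, so r = 25.

25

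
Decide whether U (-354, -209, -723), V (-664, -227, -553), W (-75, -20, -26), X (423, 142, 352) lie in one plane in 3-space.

A normal to the plane through U, V, W is n = UV × UW = (-44676, 263500, -53568).
The plane has equation n·P = -526532. For X: n·X = -336884.
-336884 ≠ -526532, so X is off the plane.

No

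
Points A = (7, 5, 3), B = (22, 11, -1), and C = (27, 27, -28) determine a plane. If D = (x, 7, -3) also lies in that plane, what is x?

A normal to the plane is n = AB × AC = (-98, 385, 210).
D lies in the plane iff n · AD = 0.
This gives (-98)x + (196) = 0, so x = 2.

2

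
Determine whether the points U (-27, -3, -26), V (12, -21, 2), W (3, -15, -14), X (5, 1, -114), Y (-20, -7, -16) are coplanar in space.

No

The plane through U, V, W has normal n = UV × UW = (120, 372, 72) and equation n·P = -6228.
Checking the remaining points: n·X = -7236, n·Y = -6156.
Since n·X = -7236 ≠ -6228, X is off the plane and the points are not all coplanar.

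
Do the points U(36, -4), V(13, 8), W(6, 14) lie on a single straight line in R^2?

UV = (-23, 12), UW = (-30, 18).
Twice the signed area of △UVW is (-23)(18) − (12)(-30) = -54.
The area is nonzero, so the three points are not collinear.

No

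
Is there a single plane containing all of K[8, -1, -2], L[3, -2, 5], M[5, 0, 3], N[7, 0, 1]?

No

A normal to the plane through K, L, M is n = KL × KM = (-12, 4, -8).
The plane has equation n·P = -84. For N: n·N = -92.
-92 ≠ -84, so N is off the plane.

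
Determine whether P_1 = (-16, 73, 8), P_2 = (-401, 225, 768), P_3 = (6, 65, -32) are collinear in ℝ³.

No

P_1P_2 = (-385, 152, 760), P_1P_3 = (22, -8, -40).
Comparing components 3 and 1: (760)(22) − (-385)(-40) = 1320 ≠ 0, so P_1P_2 and P_1P_3 are not parallel and the points are not collinear.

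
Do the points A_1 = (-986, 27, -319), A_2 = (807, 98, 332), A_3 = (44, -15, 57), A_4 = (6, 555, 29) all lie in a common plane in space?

A normal to the plane through A_1, A_2, A_3 is n = A_1A_2 × A_1A_3 = (54038, -3638, -148436).
The plane has equation n·P = -6028610. For A_4: n·A_4 = -5999506.
-5999506 ≠ -6028610, so A_4 is off the plane.

No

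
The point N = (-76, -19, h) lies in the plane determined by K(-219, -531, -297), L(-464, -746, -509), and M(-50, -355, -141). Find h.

The plane through K, L, M has equation 3772x + 2392y − 6785z = -81075.
Substituting N: (-6785)h + (-332120) = -81075, so h = -37.

-37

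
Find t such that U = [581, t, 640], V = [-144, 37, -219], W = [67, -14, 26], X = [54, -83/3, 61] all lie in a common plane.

-144

The points are coplanar iff UV · (UW × UX) = 0.
Expanding, this is linear in t: (10570)t + (1522080) = 0.
So t = -144.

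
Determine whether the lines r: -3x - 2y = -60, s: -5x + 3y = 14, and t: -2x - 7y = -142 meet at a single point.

Yes

The three lines meet at one point iff the augmented coefficient matrix [aᵢ bᵢ cᵢ] has rank < 3, i.e. its determinant vanishes.
Here the determinant is 0.
It vanishes, so the lines are concurrent at (8, 18).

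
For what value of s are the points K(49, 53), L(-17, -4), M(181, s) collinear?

167

Collinearity: (M − K) must be parallel to (L − K) = (-66, -57).
Cross-multiplying the components: (s − 53)·(-66) = (132)·(-57).
Solving gives s = 167.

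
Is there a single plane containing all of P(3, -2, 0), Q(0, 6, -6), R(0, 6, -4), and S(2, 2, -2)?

A normal to the plane through P, Q, R is n = PQ × PR = (16, 6, 0).
The plane has equation n·X = 36. For S: n·S = 44.
44 ≠ 36, so S is off the plane.

No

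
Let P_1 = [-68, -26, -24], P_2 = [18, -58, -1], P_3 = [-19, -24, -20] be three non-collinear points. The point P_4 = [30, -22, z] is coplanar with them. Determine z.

A normal to the plane is n = P_1P_2 × P_1P_3 = (-174, 783, 1740).
P_4 lies in the plane iff n · P_1P_4 = 0.
This gives (1740)z + (27840) = 0, so z = -16.

-16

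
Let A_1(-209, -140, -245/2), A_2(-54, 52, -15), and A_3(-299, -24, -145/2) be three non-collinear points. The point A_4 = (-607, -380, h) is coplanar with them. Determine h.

The plane through A_1, A_2, A_3 has equation −2870x − 17425y + 35260z = -1280020.
Substituting A_4: (35260)h + (8363590) = -1280020, so h = -547/2.

-547/2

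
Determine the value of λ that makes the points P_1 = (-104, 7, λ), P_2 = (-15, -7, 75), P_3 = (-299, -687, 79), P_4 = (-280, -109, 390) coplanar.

209

The points are coplanar iff P_1P_2 · (P_1P_3 × P_1P_4) = 0.
Expanding, this is linear in λ: (151232)λ + (-31607488) = 0.
So λ = 209.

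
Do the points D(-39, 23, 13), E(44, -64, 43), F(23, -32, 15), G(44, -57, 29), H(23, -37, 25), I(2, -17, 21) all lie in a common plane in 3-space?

The plane through D, E, F has normal n = DE × DF = (1476, 1694, 829) and equation n·P = -7825.
Checking the remaining points: n·G = -7573, n·H = -8005, n·I = -8437.
Since n·G = -7573 ≠ -7825, G is off the plane and the points are not all coplanar.

No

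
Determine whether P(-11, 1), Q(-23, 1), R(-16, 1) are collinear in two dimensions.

Yes

PQ = (-12, 0), PR = (-5, 0).
det[PQ; PR] = (-12)(0) − (0)(-5) = 0.
The determinant is zero, so the points are collinear.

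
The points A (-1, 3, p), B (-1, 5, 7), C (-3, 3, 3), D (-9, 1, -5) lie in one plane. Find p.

5

Coplanarity ⇔ det[AB; AC; AD] = 0.
Expanding, this is linear in p: (8)p + (-40) = 0.
So p = 5.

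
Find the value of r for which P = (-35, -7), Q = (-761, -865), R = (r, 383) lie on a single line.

295

Collinearity: (R − P) must be parallel to (Q − P) = (-726, -858).
Cross-multiplying the components: (r − (-35))·(-858) = (390)·(-726).
Solving gives r = 295.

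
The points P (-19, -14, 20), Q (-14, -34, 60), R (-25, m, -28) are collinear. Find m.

10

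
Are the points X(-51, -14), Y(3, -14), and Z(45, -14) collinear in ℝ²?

Yes

XY = (54, 0), XZ = (96, 0).
Twice the signed area of △XYZ is (54)(0) − (0)(96) = 0.
The triangle is degenerate (zero area), so the points are collinear.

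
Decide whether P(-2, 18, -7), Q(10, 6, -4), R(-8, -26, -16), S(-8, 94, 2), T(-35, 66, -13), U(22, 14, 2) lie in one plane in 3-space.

Yes

The plane through P, Q, R has normal n = PQ × PR = (240, 90, -600) and equation n·X = 5340.
Checking the remaining points: n·S = 5340, n·T = 5340, n·U = 5340.
All equal 5340, so all 6 points lie in one plane.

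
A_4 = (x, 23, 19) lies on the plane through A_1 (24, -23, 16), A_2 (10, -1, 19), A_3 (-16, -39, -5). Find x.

Coplanarity requires A_1A_2 · (A_1A_3 × A_1A_4) = 0.
A_1A_2 = (-14, 22, 3), A_1A_3 = (-40, -16, -21); the triple product is linear in x with coefficient -414 and constant term -5796.
Setting it to zero: x = -14.

-14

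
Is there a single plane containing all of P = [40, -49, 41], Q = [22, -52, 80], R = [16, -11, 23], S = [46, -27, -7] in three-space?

With P as base: PQ = (-18, -3, 39), PR = (-24, 38, -18), PS = (6, 22, -48).
PR × PS = (-1428, -1260, -756).
PQ · (PR × PS) = 0.
The scalar triple product vanishes, so the four points are coplanar.

Yes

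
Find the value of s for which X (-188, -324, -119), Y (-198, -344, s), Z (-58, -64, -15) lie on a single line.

Collinearity requires XY × XZ = 0; each component is linear in s.
The x-component gives (-260)s + (-33020) = 0, so s = -127.
The remaining components then also vanish.

-127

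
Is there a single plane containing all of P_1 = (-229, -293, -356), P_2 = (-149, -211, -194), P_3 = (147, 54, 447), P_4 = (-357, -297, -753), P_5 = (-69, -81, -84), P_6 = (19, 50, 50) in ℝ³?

Yes

The plane through P_1, P_2, P_3 has normal n = P_1P_2 × P_1P_3 = (9632, -3328, -3072) and equation n·P = -136992.
Checking the remaining points: n·P_4 = -136992, n·P_5 = -136992, n·P_6 = -136992.
All equal -136992, so all 6 points lie in one plane.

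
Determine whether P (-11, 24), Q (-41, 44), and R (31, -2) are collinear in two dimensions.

No

PQ = (-30, 20), PR = (42, -26).
If collinear, PR would be a scalar multiple of PQ. But (-30)·(-26) ≠ (20)·(42) (difference -60), so they are not parallel; the points are not collinear.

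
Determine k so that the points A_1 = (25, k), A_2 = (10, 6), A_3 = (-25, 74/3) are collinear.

Collinearity: (A_1 − A_2) must be parallel to (A_3 − A_2) = (-35, 56/3).
Cross-multiplying the components: (k − 6)·(-35) = (15)·(56/3).
Solving gives k = -2.

-2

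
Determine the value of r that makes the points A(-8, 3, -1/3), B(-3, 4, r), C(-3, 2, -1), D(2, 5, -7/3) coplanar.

-4/3

The points are coplanar iff AB · (AC × AD) = 0.
Expanding, this is linear in r: (20)r + (80/3) = 0.
So r = -4/3.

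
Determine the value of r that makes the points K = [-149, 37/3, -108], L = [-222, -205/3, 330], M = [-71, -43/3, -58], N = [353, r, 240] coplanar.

-165

The points are coplanar iff KL · (KM × KN) = 0.
Expanding, this is linear in r: (37814)r + (6239310) = 0.
So r = -165.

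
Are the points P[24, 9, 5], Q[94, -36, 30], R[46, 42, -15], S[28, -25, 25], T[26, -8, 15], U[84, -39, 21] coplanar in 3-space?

No

The plane through P, Q, R has normal n = PQ × PR = (75, 1950, 3300) and equation n·X = 35850.
Checking the remaining points: n·S = 35850, n·T = 35850, n·U = -450.
Since n·U = -450 ≠ 35850, U is off the plane and the points are not all coplanar.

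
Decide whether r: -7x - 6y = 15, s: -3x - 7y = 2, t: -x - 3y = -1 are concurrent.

No

Intersecting r and s: solving the 2×2 system gives (x, y) = (-3, 1).
Substitute into t: (-1)(-3) + (-3)(1) = 0.
But t requires -1 ≠ 0, so the three lines have no common point.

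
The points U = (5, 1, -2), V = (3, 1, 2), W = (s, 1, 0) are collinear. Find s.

Collinearity requires UV × UW = 0; each component is linear in s.
The y-component gives (4)s + (-16) = 0, so s = 4.
The remaining components then also vanish.

4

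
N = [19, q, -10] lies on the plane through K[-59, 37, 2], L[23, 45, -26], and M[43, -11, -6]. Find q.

Coplanarity requires KL · (KM × KN) = 0.
KL = (82, 8, -28), KM = (102, -48, -8); the triple product is linear in q with coefficient -2200 and constant term 28600.
Setting it to zero: q = 13.

13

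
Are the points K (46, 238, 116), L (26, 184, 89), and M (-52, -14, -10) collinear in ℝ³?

KL = (-20, -54, -27), KM = (-98, -252, -126).
Comparing components 3 and 1: (-27)(-98) − (-20)(-126) = 126 ≠ 0, so KL and KM are not parallel and the points are not collinear.

No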